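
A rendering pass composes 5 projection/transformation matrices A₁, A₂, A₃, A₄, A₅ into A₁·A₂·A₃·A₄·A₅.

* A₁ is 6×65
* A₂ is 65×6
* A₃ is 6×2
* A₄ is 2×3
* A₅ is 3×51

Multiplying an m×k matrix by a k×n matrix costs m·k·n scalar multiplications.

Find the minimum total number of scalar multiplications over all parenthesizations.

Adjacent pairs: A₁A₂ = 6·65·6 = 2340; A₂A₃ = 65·6·2 = 780; A₃A₄ = 6·2·3 = 36; A₄A₅ = 2·3·51 = 306.
Length 3: A₁..A₃: k=1: 0+780+6·65·2=1560; k=2: 2340+0+6·6·2=2412 → min 1560 | A₂..A₄: k=2: 0+36+65·6·3=1206; k=3: 780+0+65·2·3=1170 → min 1170 | A₃..A₅: k=3: 0+306+6·2·51=918; k=4: 36+0+6·3·51=954 → min 918.
Length 4: A₁..A₄: k=1: 0+1170+6·65·3=2340; k=2: 2340+36+6·6·3=2484; k=3: 1560+0+6·2·3=1596 → min 1596 | A₂..A₅: k=2: 0+918+65·6·51=20808; k=3: 780+306+65·2·51=7716; k=4: 1170+0+65·3·51=11115 → min 7716.
Length 5: A₁..A₅: k=1: 0+7716+6·65·51=27606; k=2: 2340+918+6·6·51=5094; k=3: 1560+306+6·2·51=2478; k=4: 1596+0+6·3·51=2514 → min 2478.
Optimal order: ((A₁·(A₂·A₃))·(A₄·A₅)) with cost 2478.

2478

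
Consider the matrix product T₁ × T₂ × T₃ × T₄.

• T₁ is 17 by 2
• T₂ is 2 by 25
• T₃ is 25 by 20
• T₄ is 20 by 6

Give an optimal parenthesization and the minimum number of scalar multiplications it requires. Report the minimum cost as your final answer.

1444

Adjacent pairs: T₁T₂ = 17·2·25 = 850; T₂T₃ = 2·25·20 = 1000; T₃T₄ = 25·20·6 = 3000.
Length 3: T₁..T₃: k=1: 0+1000+17·2·20=1680; k=2: 850+0+17·25·20=9350 → min 1680 | T₂..T₄: k=2: 0+3000+2·25·6=3300; k=3: 1000+0+2·20·6=1240 → min 1240.
Length 4: T₁..T₄: k=1: 0+1240+17·2·6=1444; k=2: 850+3000+17·25·6=6400; k=3: 1680+0+17·20·6=3720 → min 1444.
Optimal parenthesization: (T₁ × ((T₂ × T₃) × T₄)) with cost 1444.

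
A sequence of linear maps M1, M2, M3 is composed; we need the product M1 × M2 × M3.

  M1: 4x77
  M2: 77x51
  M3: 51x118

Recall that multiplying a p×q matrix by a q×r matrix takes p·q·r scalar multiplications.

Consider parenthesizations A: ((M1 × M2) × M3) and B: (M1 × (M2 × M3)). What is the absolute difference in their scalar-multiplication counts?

459950

Order A = ((M1 × M2) × M3): (M1 × M2): 4×77 by 77×51 → 4×51, cost 4·77·51 = 15708; ((M1 × M2) × M3): 4×51 by 51×118 → 4×118, cost 4·51·118 = 24072; cumulative 39780. Total 39780.
Order B = (M1 × (M2 × M3)): (M2 × M3): 77×51 by 51×118 → 77×118, cost 77·51·118 = 463386; (M1 × (M2 × M3)): 4×77 by 77×118 → 4×118, cost 4·77·118 = 36344; cumulative 499730. Total 499730.
Difference: |39780 − 499730| = 459950.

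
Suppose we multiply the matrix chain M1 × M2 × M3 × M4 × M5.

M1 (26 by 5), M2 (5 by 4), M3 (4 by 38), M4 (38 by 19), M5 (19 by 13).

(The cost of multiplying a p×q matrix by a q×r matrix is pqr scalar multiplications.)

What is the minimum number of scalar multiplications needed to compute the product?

5748

Adjacent pairs: M1M2 = 26·5·4 = 520; M2M3 = 5·4·38 = 760; M3M4 = 4·38·19 = 2888; M4M5 = 38·19·13 = 9386.
Length 3: M1..M3: k=1: 0+760+26·5·38=5700; k=2: 520+0+26·4·38=4472 → min 4472 | M2..M4: k=2: 0+2888+5·4·19=3268; k=3: 760+0+5·38·19=4370 → min 3268 | M3..M5: k=3: 0+9386+4·38·13=11362; k=4: 2888+0+4·19·13=3876 → min 3876.
Length 4: M1..M4: k=1: 0+3268+26·5·19=5738; k=2: 520+2888+26·4·19=5384; k=3: 4472+0+26·38·19=23244 → min 5384 | M2..M5: k=2: 0+3876+5·4·13=4136; k=3: 760+9386+5·38·13=12616; k=4: 3268+0+5·19·13=4503 → min 4136.
Length 5: M1..M5: k=1: 0+4136+26·5·13=5826; k=2: 520+3876+26·4·13=5748; k=3: 4472+9386+26·38·13=26702; k=4: 5384+0+26·19·13=11806 → min 5748.
Optimal order: ((M1 × M2) × ((M3 × M4) × M5)) with cost 5748.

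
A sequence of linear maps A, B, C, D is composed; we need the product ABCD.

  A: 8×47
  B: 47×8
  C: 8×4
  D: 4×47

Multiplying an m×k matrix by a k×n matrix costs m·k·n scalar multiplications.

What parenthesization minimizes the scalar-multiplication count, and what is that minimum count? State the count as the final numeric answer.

Adjacent pairs: AB = 8·47·8 = 3008; BC = 47·8·4 = 1504; CD = 8·4·47 = 1504.
Length 3: A..C: k=1: 0+1504+8·47·4=3008; k=2: 3008+0+8·8·4=3264 → min 3008 | B..D: k=2: 0+1504+47·8·47=19176; k=3: 1504+0+47·4·47=10340 → min 10340.
Length 4: A..D: k=1: 0+10340+8·47·47=28012; k=2: 3008+1504+8·8·47=7520; k=3: 3008+0+8·4·47=4512 → min 4512.
Optimal parenthesization: ((A(BC))D) with cost 4512.

4512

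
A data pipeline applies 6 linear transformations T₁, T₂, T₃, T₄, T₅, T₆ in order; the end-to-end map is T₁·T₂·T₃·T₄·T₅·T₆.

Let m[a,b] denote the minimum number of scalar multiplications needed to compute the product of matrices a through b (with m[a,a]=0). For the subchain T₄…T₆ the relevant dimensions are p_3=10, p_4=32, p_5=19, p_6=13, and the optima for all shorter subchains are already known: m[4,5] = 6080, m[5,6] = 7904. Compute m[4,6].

m[4,6] = min over k∈[4,5] of m[4,k]+m[k+1,6]+p_{3}·p_k·p_{6}.
k=4: 0 + 7904 + 10·32·13 = 12064; k=5: 6080 + 0 + 10·19·13 = 8550.
Minimum: 8550 at k=5.

8550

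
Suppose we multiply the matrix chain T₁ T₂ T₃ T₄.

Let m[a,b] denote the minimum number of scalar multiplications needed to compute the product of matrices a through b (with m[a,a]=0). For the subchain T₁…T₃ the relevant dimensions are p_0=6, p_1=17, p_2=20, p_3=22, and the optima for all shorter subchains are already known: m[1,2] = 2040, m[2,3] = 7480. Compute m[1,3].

4680

m[1,3] = min over k∈[1,2] of m[1,k]+m[k+1,3]+p_{0}·p_k·p_{3}.
k=1: 0 + 7480 + 6·17·22 = 9724; k=2: 2040 + 0 + 6·20·22 = 4680.
Minimum: 4680 at k=2.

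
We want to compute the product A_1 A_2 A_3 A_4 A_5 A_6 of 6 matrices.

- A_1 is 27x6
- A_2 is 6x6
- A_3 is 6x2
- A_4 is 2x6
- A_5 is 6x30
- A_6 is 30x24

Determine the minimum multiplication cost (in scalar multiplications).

3492

Adjacent pairs: A_1A_2 = 27·6·6 = 972; A_2A_3 = 6·6·2 = 72; A_3A_4 = 6·2·6 = 72; A_4A_5 = 2·6·30 = 360; A_5A_6 = 6·30·24 = 4320.
Length 3: A_1..A_3: k=1: 0+72+27·6·2=396; k=2: 972+0+27·6·2=1296 → min 396 | A_2..A_4: k=2: 0+72+6·6·6=288; k=3: 72+0+6·2·6=144 → min 144 | A_3..A_5: k=3: 0+360+6·2·30=720; k=4: 72+0+6·6·30=1152 → min 720 | A_4..A_6: k=4: 0+4320+2·6·24=4608; k=5: 360+0+2·30·24=1800 → min 1800.
Length 4: A_1..A_4: k=1: 0+144+27·6·6=1116; k=2: 972+72+27·6·6=2016; k=3: 396+0+27·2·6=720 → min 720 | A_2..A_5: k=2: 0+720+6·6·30=1800; k=3: 72+360+6·2·30=792; k=4: 144+0+6·6·30=1224 → min 792 | A_3..A_6: k=3: 0+1800+6·2·24=2088; k=4: 72+4320+6·6·24=5256; k=5: 720+0+6·30·24=5040 → min 2088.
Length 5: A_1..A_5: k=1: 0+792+27·6·30=5652; k=2: 972+720+27·6·30=6552; k=3: 396+360+27·2·30=2376; k=4: 720+0+27·6·30=5580 → min 2376 | A_2..A_6: k=2: 0+2088+6·6·24=2952; k=3: 72+1800+6·2·24=2160; k=4: 144+4320+6·6·24=5328; k=5: 792+0+6·30·24=5112 → min 2160.
Length 6: A_1..A_6: k=1: 0+2160+27·6·24=6048; k=2: 972+2088+27·6·24=6948; k=3: 396+1800+27·2·24=3492; k=4: 720+4320+27·6·24=8928; k=5: 2376+0+27·30·24=21816 → min 3492.
Optimal order: ((A_1 (A_2 A_3)) ((A_4 A_5) A_6)) with cost 3492.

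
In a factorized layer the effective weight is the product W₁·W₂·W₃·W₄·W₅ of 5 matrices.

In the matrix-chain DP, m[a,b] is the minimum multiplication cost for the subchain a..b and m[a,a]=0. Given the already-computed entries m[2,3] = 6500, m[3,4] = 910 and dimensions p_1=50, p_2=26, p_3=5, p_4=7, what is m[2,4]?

8250

m[2,4] = min over k∈[2,3] of m[2,k]+m[k+1,4]+p_{1}·p_k·p_{4}.
k=2: 0 + 910 + 50·26·7 = 10010; k=3: 6500 + 0 + 50·5·7 = 8250.
Minimum: 8250 at k=3.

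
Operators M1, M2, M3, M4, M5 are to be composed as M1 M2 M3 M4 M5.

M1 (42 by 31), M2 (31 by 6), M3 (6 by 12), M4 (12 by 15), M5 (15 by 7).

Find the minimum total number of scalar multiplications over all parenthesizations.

11286

Adjacent pairs: M1M2 = 42·31·6 = 7812; M2M3 = 31·6·12 = 2232; M3M4 = 6·12·15 = 1080; M4M5 = 12·15·7 = 1260.
Length 3: M1..M3: k=1: 0+2232+42·31·12=17856; k=2: 7812+0+42·6·12=10836 → min 10836 | M2..M4: k=2: 0+1080+31·6·15=3870; k=3: 2232+0+31·12·15=7812 → min 3870 | M3..M5: k=3: 0+1260+6·12·7=1764; k=4: 1080+0+6·15·7=1710 → min 1710.
Length 4: M1..M4: k=1: 0+3870+42·31·15=23400; k=2: 7812+1080+42·6·15=12672; k=3: 10836+0+42·12·15=18396 → min 12672 | M2..M5: k=2: 0+1710+31·6·7=3012; k=3: 2232+1260+31·12·7=6096; k=4: 3870+0+31·15·7=7125 → min 3012.
Length 5: M1..M5: k=1: 0+3012+42·31·7=12126; k=2: 7812+1710+42·6·7=11286; k=3: 10836+1260+42·12·7=15624; k=4: 12672+0+42·15·7=17082 → min 11286.
Optimal order: ((M1 M2) ((M3 M4) M5)) with cost 11286.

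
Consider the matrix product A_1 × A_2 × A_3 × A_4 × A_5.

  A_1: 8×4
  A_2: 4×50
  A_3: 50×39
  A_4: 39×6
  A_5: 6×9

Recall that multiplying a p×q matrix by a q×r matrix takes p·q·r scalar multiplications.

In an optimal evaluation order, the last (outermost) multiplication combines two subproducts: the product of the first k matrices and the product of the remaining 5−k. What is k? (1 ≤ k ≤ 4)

Adjacent pairs: A_1A_2 = 8·4·50 = 1600; A_2A_3 = 4·50·39 = 7800; A_3A_4 = 50·39·6 = 11700; A_4A_5 = 39·6·9 = 2106.
Length 3: A_1..A_3: k=1: 0+7800+8·4·39=9048; k=2: 1600+0+8·50·39=17200 → min 9048 | A_2..A_4: k=2: 0+11700+4·50·6=12900; k=3: 7800+0+4·39·6=8736 → min 8736 | A_3..A_5: k=3: 0+2106+50·39·9=19656; k=4: 11700+0+50·6·9=14400 → min 14400.
Length 4: A_1..A_4: k=1: 0+8736+8·4·6=8928; k=2: 1600+11700+8·50·6=15700; k=3: 9048+0+8·39·6=10920 → min 8928 | A_2..A_5: k=2: 0+14400+4·50·9=16200; k=3: 7800+2106+4·39·9=11310; k=4: 8736+0+4·6·9=8952 → min 8952.
Top-level splits: k=1: (A_1..A_1)·(A_2..A_5) → 0+8952+8·4·9 = 9240; k=2: (A_1..A_2)·(A_3..A_5) → 1600+14400+8·50·9 = 19600; k=3: (A_1..A_3)·(A_4..A_5) → 9048+2106+8·39·9 = 13962; k=4: (A_1..A_4)·(A_5..A_5) → 8928+0+8·6·9 = 9360.
Best split is after A_1, i.e. k = 1.

1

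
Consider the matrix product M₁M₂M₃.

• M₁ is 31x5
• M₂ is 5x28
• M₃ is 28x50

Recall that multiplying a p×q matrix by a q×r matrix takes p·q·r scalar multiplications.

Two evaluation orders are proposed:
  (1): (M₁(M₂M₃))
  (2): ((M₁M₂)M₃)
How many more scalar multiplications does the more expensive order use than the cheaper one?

32990

Order (1) = (M₁(M₂M₃)): (M₂M₃): 5×28 by 28×50 → 5×50, cost 5·28·50 = 7000; (M₁(M₂M₃)): 31×5 by 5×50 → 31×50, cost 31·5·50 = 7750; cumulative 14750. Total 14750.
Order (2) = ((M₁M₂)M₃): (M₁M₂): 31×5 by 5×28 → 31×28, cost 31·5·28 = 4340; ((M₁M₂)M₃): 31×28 by 28×50 → 31×50, cost 31·28·50 = 43400; cumulative 47740. Total 47740.
Difference: |14750 − 47740| = 32990.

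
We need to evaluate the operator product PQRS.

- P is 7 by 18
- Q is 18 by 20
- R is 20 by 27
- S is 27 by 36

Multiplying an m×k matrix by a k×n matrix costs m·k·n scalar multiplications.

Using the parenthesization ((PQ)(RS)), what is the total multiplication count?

27000

(PQ): 7×18 by 18×20 → 7×20, cost 7·18·20 = 2520
(RS): 20×27 by 27×36 → 20×36, cost 20·27·36 = 19440
((PQ)(RS)): 7×20 by 20×36 → 7×36, cost 7·20·36 = 5040; cumulative 27000
Total: 27000 scalar multiplications.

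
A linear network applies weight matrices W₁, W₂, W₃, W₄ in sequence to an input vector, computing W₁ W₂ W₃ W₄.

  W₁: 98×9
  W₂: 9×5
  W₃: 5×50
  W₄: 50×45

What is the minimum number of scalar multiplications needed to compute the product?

Adjacent pairs: W₁W₂ = 98·9·5 = 4410; W₂W₃ = 9·5·50 = 2250; W₃W₄ = 5·50·45 = 11250.
Length 3: W₁..W₃: k=1: 0+2250+98·9·50=46350; k=2: 4410+0+98·5·50=28910 → min 28910 | W₂..W₄: k=2: 0+11250+9·5·45=13275; k=3: 2250+0+9·50·45=22500 → min 13275.
Length 4: W₁..W₄: k=1: 0+13275+98·9·45=52965; k=2: 4410+11250+98·5·45=37710; k=3: 28910+0+98·50·45=249410 → min 37710.
Optimal order: ((W₁ W₂) (W₃ W₄)) with cost 37710.

37710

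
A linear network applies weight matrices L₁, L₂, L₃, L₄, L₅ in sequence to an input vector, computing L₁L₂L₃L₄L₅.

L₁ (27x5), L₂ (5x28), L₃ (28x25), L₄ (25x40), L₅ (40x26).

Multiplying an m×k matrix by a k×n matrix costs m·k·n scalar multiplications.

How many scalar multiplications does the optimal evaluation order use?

Adjacent pairs: L₁L₂ = 27·5·28 = 3780; L₂L₃ = 5·28·25 = 3500; L₃L₄ = 28·25·40 = 28000; L₄L₅ = 25·40·26 = 26000.
Length 3: L₁..L₃: k=1: 0+3500+27·5·25=6875; k=2: 3780+0+27·28·25=22680 → min 6875 | L₂..L₄: k=2: 0+28000+5·28·40=33600; k=3: 3500+0+5·25·40=8500 → min 8500 | L₃..L₅: k=3: 0+26000+28·25·26=44200; k=4: 28000+0+28·40·26=57120 → min 44200.
Length 4: L₁..L₄: k=1: 0+8500+27·5·40=13900; k=2: 3780+28000+27·28·40=62020; k=3: 6875+0+27·25·40=33875 → min 13900 | L₂..L₅: k=2: 0+44200+5·28·26=47840; k=3: 3500+26000+5·25·26=32750; k=4: 8500+0+5·40·26=13700 → min 13700.
Length 5: L₁..L₅: k=1: 0+13700+27·5·26=17210; k=2: 3780+44200+27·28·26=67636; k=3: 6875+26000+27·25·26=50425; k=4: 13900+0+27·40·26=41980 → min 17210.
Optimal order: (L₁(((L₂L₃)L₄)L₅)) with cost 17210.

17210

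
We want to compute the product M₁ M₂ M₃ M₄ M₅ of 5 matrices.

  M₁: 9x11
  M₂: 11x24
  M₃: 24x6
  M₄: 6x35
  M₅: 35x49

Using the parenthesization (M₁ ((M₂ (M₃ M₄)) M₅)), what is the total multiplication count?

37996

(M₃ M₄): 24×6 by 6×35 → 24×35, cost 24·6·35 = 5040
(M₂ (M₃ M₄)): 11×24 by 24×35 → 11×35, cost 11·24·35 = 9240; cumulative 14280
((M₂ (M₃ M₄)) M₅): 11×35 by 35×49 → 11×49, cost 11·35·49 = 18865; cumulative 33145
(M₁ ((M₂ (M₃ M₄)) M₅)): 9×11 by 11×49 → 9×49, cost 9·11·49 = 4851; cumulative 37996
Total: 37996 scalar multiplications.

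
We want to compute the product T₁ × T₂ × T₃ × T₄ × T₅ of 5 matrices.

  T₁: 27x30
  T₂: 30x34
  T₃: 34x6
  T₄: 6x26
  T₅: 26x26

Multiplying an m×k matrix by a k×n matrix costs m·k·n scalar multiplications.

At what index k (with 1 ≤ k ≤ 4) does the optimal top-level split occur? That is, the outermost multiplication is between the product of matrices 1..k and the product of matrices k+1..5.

3

Adjacent pairs: T₁T₂ = 27·30·34 = 27540; T₂T₃ = 30·34·6 = 6120; T₃T₄ = 34·6·26 = 5304; T₄T₅ = 6·26·26 = 4056.
Length 3: T₁..T₃: k=1: 0+6120+27·30·6=10980; k=2: 27540+0+27·34·6=33048 → min 10980 | T₂..T₄: k=2: 0+5304+30·34·26=31824; k=3: 6120+0+30·6·26=10800 → min 10800 | T₃..T₅: k=3: 0+4056+34·6·26=9360; k=4: 5304+0+34·26·26=28288 → min 9360.
Length 4: T₁..T₄: k=1: 0+10800+27·30·26=31860; k=2: 27540+5304+27·34·26=56712; k=3: 10980+0+27·6·26=15192 → min 15192 | T₂..T₅: k=2: 0+9360+30·34·26=35880; k=3: 6120+4056+30·6·26=14856; k=4: 10800+0+30·26·26=31080 → min 14856.
Top-level splits: k=1: (T₁..T₁)·(T₂..T₅) → 0+14856+27·30·26 = 35916; k=2: (T₁..T₂)·(T₃..T₅) → 27540+9360+27·34·26 = 60768; k=3: (T₁..T₃)·(T₄..T₅) → 10980+4056+27·6·26 = 19248; k=4: (T₁..T₄)·(T₅..T₅) → 15192+0+27·26·26 = 33444.
Best split is after T₃, i.e. k = 3.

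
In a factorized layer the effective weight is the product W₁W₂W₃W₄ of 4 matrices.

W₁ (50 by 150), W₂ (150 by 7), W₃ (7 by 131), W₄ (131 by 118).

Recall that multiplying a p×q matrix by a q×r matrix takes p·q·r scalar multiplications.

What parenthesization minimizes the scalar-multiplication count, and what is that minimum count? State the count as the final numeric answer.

Adjacent pairs: W₁W₂ = 50·150·7 = 52500; W₂W₃ = 150·7·131 = 137550; W₃W₄ = 7·131·118 = 108206.
Length 3: W₁..W₃: k=1: 0+137550+50·150·131=1120050; k=2: 52500+0+50·7·131=98350 → min 98350 | W₂..W₄: k=2: 0+108206+150·7·118=232106; k=3: 137550+0+150·131·118=2456250 → min 232106.
Length 4: W₁..W₄: k=1: 0+232106+50·150·118=1117106; k=2: 52500+108206+50·7·118=202006; k=3: 98350+0+50·131·118=871250 → min 202006.
Optimal parenthesization: ((W₁W₂)(W₃W₄)) with cost 202006.

202006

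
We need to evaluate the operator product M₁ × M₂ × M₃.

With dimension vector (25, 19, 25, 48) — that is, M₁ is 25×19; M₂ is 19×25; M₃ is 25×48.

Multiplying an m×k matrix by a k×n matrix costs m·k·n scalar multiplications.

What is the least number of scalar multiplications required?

41875

Order (M₁ × (M₂ × M₃)): (M₂ × M₃): 19×25 by 25×48 → 19×48, cost 19·25·48 = 22800; (M₁ × (M₂ × M₃)): 25×19 by 19×48 → 25×48, cost 25·19·48 = 22800; cumulative 45600. Total 45600.
Order ((M₁ × M₂) × M₃): (M₁ × M₂): 25×19 by 19×25 → 25×25, cost 25·19·25 = 11875; ((M₁ × M₂) × M₃): 25×25 by 25×48 → 25×48, cost 25·25·48 = 30000; cumulative 41875. Total 41875.
Minimum: 41875.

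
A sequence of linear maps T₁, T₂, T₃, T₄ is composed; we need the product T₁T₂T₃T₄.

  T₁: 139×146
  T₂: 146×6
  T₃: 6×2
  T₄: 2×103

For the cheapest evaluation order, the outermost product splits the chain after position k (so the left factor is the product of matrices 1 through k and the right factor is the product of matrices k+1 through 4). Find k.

3

Adjacent pairs: T₁T₂ = 139·146·6 = 121764; T₂T₃ = 146·6·2 = 1752; T₃T₄ = 6·2·103 = 1236.
Length 3: T₁..T₃: k=1: 0+1752+139·146·2=42340; k=2: 121764+0+139·6·2=123432 → min 42340 | T₂..T₄: k=2: 0+1236+146·6·103=91464; k=3: 1752+0+146·2·103=31828 → min 31828.
Top-level splits: k=1: (T₁..T₁)·(T₂..T₄) → 0+31828+139·146·103 = 2122110; k=2: (T₁..T₂)·(T₃..T₄) → 121764+1236+139·6·103 = 208902; k=3: (T₁..T₃)·(T₄..T₄) → 42340+0+139·2·103 = 70974.
Best split is after T₃, i.e. k = 3.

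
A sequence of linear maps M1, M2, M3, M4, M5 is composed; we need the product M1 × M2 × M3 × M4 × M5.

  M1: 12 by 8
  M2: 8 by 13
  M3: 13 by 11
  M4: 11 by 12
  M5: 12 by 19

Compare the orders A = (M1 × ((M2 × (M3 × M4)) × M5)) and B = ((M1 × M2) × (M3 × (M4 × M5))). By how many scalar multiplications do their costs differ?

Order A = (M1 × ((M2 × (M3 × M4)) × M5)): (M3 × M4): 13×11 by 11×12 → 13×12, cost 13·11·12 = 1716; (M2 × (M3 × M4)): 8×13 by 13×12 → 8×12, cost 8·13·12 = 1248; cumulative 2964; ((M2 × (M3 × M4)) × M5): 8×12 by 12×19 → 8×19, cost 8·12·19 = 1824; cumulative 4788; (M1 × ((M2 × (M3 × M4)) × M5)): 12×8 by 8×19 → 12×19, cost 12·8·19 = 1824; cumulative 6612. Total 6612.
Order B = ((M1 × M2) × (M3 × (M4 × M5))): (M1 × M2): 12×8 by 8×13 → 12×13, cost 12·8·13 = 1248; (M4 × M5): 11×12 by 12×19 → 11×19, cost 11·12·19 = 2508; (M3 × (M4 × M5)): 13×11 by 11×19 → 13×19, cost 13·11·19 = 2717; cumulative 5225; ((M1 × M2) × (M3 × (M4 × M5))): 12×13 by 13×19 → 12×19, cost 12·13·19 = 2964; cumulative 9437. Total 9437.
Difference: |6612 − 9437| = 2825.

2825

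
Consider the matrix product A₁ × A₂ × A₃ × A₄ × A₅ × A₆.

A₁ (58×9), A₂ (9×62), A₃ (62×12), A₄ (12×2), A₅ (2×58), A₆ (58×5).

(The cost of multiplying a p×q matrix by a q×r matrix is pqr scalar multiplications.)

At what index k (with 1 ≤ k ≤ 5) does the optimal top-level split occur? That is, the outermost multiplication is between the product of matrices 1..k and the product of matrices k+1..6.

4

Adjacent pairs: A₁A₂ = 58·9·62 = 32364; A₂A₃ = 9·62·12 = 6696; A₃A₄ = 62·12·2 = 1488; A₄A₅ = 12·2·58 = 1392; A₅A₆ = 2·58·5 = 580.
Length 3: A₁..A₃: k=1: 0+6696+58·9·12=12960; k=2: 32364+0+58·62·12=75516 → min 12960 | A₂..A₄: k=2: 0+1488+9·62·2=2604; k=3: 6696+0+9·12·2=6912 → min 2604 | A₃..A₅: k=3: 0+1392+62·12·58=44544; k=4: 1488+0+62·2·58=8680 → min 8680 | A₄..A₆: k=4: 0+580+12·2·5=700; k=5: 1392+0+12·58·5=4872 → min 700.
Length 4: A₁..A₄: k=1: 0+2604+58·9·2=3648; k=2: 32364+1488+58·62·2=41044; k=3: 12960+0+58·12·2=14352 → min 3648 | A₂..A₅: k=2: 0+8680+9·62·58=41044; k=3: 6696+1392+9·12·58=14352; k=4: 2604+0+9·2·58=3648 → min 3648 | A₃..A₆: k=3: 0+700+62·12·5=4420; k=4: 1488+580+62·2·5=2688; k=5: 8680+0+62·58·5=26660 → min 2688.
Length 5: A₁..A₅: k=1: 0+3648+58·9·58=33924; k=2: 32364+8680+58·62·58=249612; k=3: 12960+1392+58·12·58=54720; k=4: 3648+0+58·2·58=10376 → min 10376 | A₂..A₆: k=2: 0+2688+9·62·5=5478; k=3: 6696+700+9·12·5=7936; k=4: 2604+580+9·2·5=3274; k=5: 3648+0+9·58·5=6258 → min 3274.
Top-level splits: k=1: (A₁..A₁)·(A₂..A₆) → 0+3274+58·9·5 = 5884; k=2: (A₁..A₂)·(A₃..A₆) → 32364+2688+58·62·5 = 53032; k=3: (A₁..A₃)·(A₄..A₆) → 12960+700+58·12·5 = 17140; k=4: (A₁..A₄)·(A₅..A₆) → 3648+580+58·2·5 = 4808; k=5: (A₁..A₅)·(A₆..A₆) → 10376+0+58·58·5 = 27196.
Best split is after A₄, i.e. k = 4.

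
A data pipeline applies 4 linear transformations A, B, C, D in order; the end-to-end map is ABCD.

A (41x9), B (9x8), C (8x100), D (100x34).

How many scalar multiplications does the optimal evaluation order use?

Adjacent pairs: AB = 41·9·8 = 2952; BC = 9·8·100 = 7200; CD = 8·100·34 = 27200.
Length 3: A..C: k=1: 0+7200+41·9·100=44100; k=2: 2952+0+41·8·100=35752 → min 35752 | B..D: k=2: 0+27200+9·8·34=29648; k=3: 7200+0+9·100·34=37800 → min 29648.
Length 4: A..D: k=1: 0+29648+41·9·34=42194; k=2: 2952+27200+41·8·34=41304; k=3: 35752+0+41·100·34=175152 → min 41304.
Optimal order: ((AB)(CD)) with cost 41304.

41304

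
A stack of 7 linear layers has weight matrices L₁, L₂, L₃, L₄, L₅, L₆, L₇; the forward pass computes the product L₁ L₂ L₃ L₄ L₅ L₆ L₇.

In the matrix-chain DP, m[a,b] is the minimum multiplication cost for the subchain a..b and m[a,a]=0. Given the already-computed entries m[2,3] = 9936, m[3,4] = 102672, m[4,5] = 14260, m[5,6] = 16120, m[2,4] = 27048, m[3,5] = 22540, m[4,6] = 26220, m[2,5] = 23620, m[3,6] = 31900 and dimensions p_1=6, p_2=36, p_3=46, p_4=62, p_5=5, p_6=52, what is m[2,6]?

m[2,6] = min over k∈[2,5] of m[2,k]+m[k+1,6]+p_{1}·p_k·p_{6}.
k=2: 0 + 31900 + 6·36·52 = 43132; k=3: 9936 + 26220 + 6·46·52 = 50508; k=4: 27048 + 16120 + 6·62·52 = 62512; k=5: 23620 + 0 + 6·5·52 = 25180.
Minimum: 25180 at k=5.

25180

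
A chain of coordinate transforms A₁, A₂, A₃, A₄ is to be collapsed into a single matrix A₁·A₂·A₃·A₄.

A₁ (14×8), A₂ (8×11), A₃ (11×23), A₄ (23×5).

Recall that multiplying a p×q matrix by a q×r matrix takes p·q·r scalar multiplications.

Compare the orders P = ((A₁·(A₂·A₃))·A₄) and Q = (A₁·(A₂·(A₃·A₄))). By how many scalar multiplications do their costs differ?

3945

Order P = ((A₁·(A₂·A₃))·A₄): (A₂·A₃): 8×11 by 11×23 → 8×23, cost 8·11·23 = 2024; (A₁·(A₂·A₃)): 14×8 by 8×23 → 14×23, cost 14·8·23 = 2576; cumulative 4600; ((A₁·(A₂·A₃))·A₄): 14×23 by 23×5 → 14×5, cost 14·23·5 = 1610; cumulative 6210. Total 6210.
Order Q = (A₁·(A₂·(A₃·A₄))): (A₃·A₄): 11×23 by 23×5 → 11×5, cost 11·23·5 = 1265; (A₂·(A₃·A₄)): 8×11 by 11×5 → 8×5, cost 8·11·5 = 440; cumulative 1705; (A₁·(A₂·(A₃·A₄))): 14×8 by 8×5 → 14×5, cost 14·8·5 = 560; cumulative 2265. Total 2265.
Difference: |6210 − 2265| = 3945.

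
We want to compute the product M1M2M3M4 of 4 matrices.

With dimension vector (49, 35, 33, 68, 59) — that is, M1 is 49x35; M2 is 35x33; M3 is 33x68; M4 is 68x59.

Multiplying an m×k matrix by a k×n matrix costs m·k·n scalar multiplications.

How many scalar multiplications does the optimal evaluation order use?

284394

Adjacent pairs: M1M2 = 49·35·33 = 56595; M2M3 = 35·33·68 = 78540; M3M4 = 33·68·59 = 132396.
Length 3: M1..M3: k=1: 0+78540+49·35·68=195160; k=2: 56595+0+49·33·68=166551 → min 166551 | M2..M4: k=2: 0+132396+35·33·59=200541; k=3: 78540+0+35·68·59=218960 → min 200541.
Length 4: M1..M4: k=1: 0+200541+49·35·59=301726; k=2: 56595+132396+49·33·59=284394; k=3: 166551+0+49·68·59=363139 → min 284394.
Optimal order: ((M1M2)(M3M4)) with cost 284394.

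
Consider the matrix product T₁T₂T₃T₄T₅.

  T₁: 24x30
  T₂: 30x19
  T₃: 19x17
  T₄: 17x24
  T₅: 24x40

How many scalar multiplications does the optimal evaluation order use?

54072

Adjacent pairs: T₁T₂ = 24·30·19 = 13680; T₂T₃ = 30·19·17 = 9690; T₃T₄ = 19·17·24 = 7752; T₄T₅ = 17·24·40 = 16320.
Length 3: T₁..T₃: k=1: 0+9690+24·30·17=21930; k=2: 13680+0+24·19·17=21432 → min 21432 | T₂..T₄: k=2: 0+7752+30·19·24=21432; k=3: 9690+0+30·17·24=21930 → min 21432 | T₃..T₅: k=3: 0+16320+19·17·40=29240; k=4: 7752+0+19·24·40=25992 → min 25992.
Length 4: T₁..T₄: k=1: 0+21432+24·30·24=38712; k=2: 13680+7752+24·19·24=32376; k=3: 21432+0+24·17·24=31224 → min 31224 | T₂..T₅: k=2: 0+25992+30·19·40=48792; k=3: 9690+16320+30·17·40=46410; k=4: 21432+0+30·24·40=50232 → min 46410.
Length 5: T₁..T₅: k=1: 0+46410+24·30·40=75210; k=2: 13680+25992+24·19·40=57912; k=3: 21432+16320+24·17·40=54072; k=4: 31224+0+24·24·40=54264 → min 54072.
Optimal order: (((T₁T₂)T₃)(T₄T₅)) with cost 54072.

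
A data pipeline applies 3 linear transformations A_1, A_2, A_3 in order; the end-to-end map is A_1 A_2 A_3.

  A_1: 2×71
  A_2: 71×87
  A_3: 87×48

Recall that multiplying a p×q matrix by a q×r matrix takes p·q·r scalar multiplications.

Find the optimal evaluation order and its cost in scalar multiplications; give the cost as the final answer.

20706

(A_1 (A_2 A_3)): cost 303312.
((A_1 A_2) A_3): cost 20706.
Optimal: ((A_1 A_2) A_3) with cost 20706.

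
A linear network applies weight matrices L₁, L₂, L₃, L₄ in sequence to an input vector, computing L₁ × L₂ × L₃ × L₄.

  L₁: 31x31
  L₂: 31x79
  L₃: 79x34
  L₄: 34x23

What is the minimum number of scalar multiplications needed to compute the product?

Adjacent pairs: L₁L₂ = 31·31·79 = 75919; L₂L₃ = 31·79·34 = 83266; L₃L₄ = 79·34·23 = 61778.
Length 3: L₁..L₃: k=1: 0+83266+31·31·34=115940; k=2: 75919+0+31·79·34=159185 → min 115940 | L₂..L₄: k=2: 0+61778+31·79·23=118105; k=3: 83266+0+31·34·23=107508 → min 107508.
Length 4: L₁..L₄: k=1: 0+107508+31·31·23=129611; k=2: 75919+61778+31·79·23=194024; k=3: 115940+0+31·34·23=140182 → min 129611.
Optimal order: (L₁ × ((L₂ × L₃) × L₄)) with cost 129611.

129611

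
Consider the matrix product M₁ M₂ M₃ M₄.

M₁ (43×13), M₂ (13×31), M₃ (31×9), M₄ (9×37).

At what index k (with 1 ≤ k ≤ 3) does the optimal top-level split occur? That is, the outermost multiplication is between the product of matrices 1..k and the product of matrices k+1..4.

Adjacent pairs: M₁M₂ = 43·13·31 = 17329; M₂M₃ = 13·31·9 = 3627; M₃M₄ = 31·9·37 = 10323.
Length 3: M₁..M₃: k=1: 0+3627+43·13·9=8658; k=2: 17329+0+43·31·9=29326 → min 8658 | M₂..M₄: k=2: 0+10323+13·31·37=25234; k=3: 3627+0+13·9·37=7956 → min 7956.
Top-level splits: k=1: (M₁..M₁)·(M₂..M₄) → 0+7956+43·13·37 = 28639; k=2: (M₁..M₂)·(M₃..M₄) → 17329+10323+43·31·37 = 76973; k=3: (M₁..M₃)·(M₄..M₄) → 8658+0+43·9·37 = 22977.
Best split is after M₃, i.e. k = 3.

3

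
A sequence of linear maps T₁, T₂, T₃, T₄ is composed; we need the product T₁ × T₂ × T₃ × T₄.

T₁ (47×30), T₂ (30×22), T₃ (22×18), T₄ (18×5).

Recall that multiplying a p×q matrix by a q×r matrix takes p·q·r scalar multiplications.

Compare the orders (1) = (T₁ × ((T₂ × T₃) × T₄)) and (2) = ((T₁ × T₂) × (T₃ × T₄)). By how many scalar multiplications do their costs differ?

Order (1) = (T₁ × ((T₂ × T₃) × T₄)): (T₂ × T₃): 30×22 by 22×18 → 30×18, cost 30·22·18 = 11880; ((T₂ × T₃) × T₄): 30×18 by 18×5 → 30×5, cost 30·18·5 = 2700; cumulative 14580; (T₁ × ((T₂ × T₃) × T₄)): 47×30 by 30×5 → 47×5, cost 47·30·5 = 7050; cumulative 21630. Total 21630.
Order (2) = ((T₁ × T₂) × (T₃ × T₄)): (T₁ × T₂): 47×30 by 30×22 → 47×22, cost 47·30·22 = 31020; (T₃ × T₄): 22×18 by 18×5 → 22×5, cost 22·18·5 = 1980; ((T₁ × T₂) × (T₃ × T₄)): 47×22 by 22×5 → 47×5, cost 47·22·5 = 5170; cumulative 38170. Total 38170.
Difference: |21630 − 38170| = 16540.

16540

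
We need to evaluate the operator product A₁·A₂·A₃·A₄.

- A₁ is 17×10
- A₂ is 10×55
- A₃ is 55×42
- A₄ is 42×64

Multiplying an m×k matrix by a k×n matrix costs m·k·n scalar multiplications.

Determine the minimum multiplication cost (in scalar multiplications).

60860

Adjacent pairs: A₁A₂ = 17·10·55 = 9350; A₂A₃ = 10·55·42 = 23100; A₃A₄ = 55·42·64 = 147840.
Length 3: A₁..A₃: k=1: 0+23100+17·10·42=30240; k=2: 9350+0+17·55·42=48620 → min 30240 | A₂..A₄: k=2: 0+147840+10·55·64=183040; k=3: 23100+0+10·42·64=49980 → min 49980.
Length 4: A₁..A₄: k=1: 0+49980+17·10·64=60860; k=2: 9350+147840+17·55·64=217030; k=3: 30240+0+17·42·64=75936 → min 60860.
Optimal order: (A₁·((A₂·A₃)·A₄)) with cost 60860.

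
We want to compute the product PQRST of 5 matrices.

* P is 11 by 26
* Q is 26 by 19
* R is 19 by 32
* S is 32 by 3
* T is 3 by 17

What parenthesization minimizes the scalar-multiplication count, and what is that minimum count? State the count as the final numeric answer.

4725

Adjacent pairs: PQ = 11·26·19 = 5434; QR = 26·19·32 = 15808; RS = 19·32·3 = 1824; ST = 32·3·17 = 1632.
Length 3: P..R: k=1: 0+15808+11·26·32=24960; k=2: 5434+0+11·19·32=12122 → min 12122 | Q..S: k=2: 0+1824+26·19·3=3306; k=3: 15808+0+26·32·3=18304 → min 3306 | R..T: k=3: 0+1632+19·32·17=11968; k=4: 1824+0+19·3·17=2793 → min 2793.
Length 4: P..S: k=1: 0+3306+11·26·3=4164; k=2: 5434+1824+11·19·3=7885; k=3: 12122+0+11·32·3=13178 → min 4164 | Q..T: k=2: 0+2793+26·19·17=11191; k=3: 15808+1632+26·32·17=31584; k=4: 3306+0+26·3·17=4632 → min 4632.
Length 5: P..T: k=1: 0+4632+11·26·17=9494; k=2: 5434+2793+11·19·17=11780; k=3: 12122+1632+11·32·17=19738; k=4: 4164+0+11·3·17=4725 → min 4725.
Optimal parenthesization: ((P(Q(RS)))T) with cost 4725.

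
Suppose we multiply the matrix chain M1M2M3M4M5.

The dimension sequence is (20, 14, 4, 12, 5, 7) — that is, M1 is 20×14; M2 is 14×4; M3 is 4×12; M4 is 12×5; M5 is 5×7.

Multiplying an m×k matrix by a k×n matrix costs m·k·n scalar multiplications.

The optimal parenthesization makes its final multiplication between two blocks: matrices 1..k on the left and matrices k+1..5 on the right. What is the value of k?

Adjacent pairs: M1M2 = 20·14·4 = 1120; M2M3 = 14·4·12 = 672; M3M4 = 4·12·5 = 240; M4M5 = 12·5·7 = 420.
Length 3: M1..M3: k=1: 0+672+20·14·12=4032; k=2: 1120+0+20·4·12=2080 → min 2080 | M2..M4: k=2: 0+240+14·4·5=520; k=3: 672+0+14·12·5=1512 → min 520 | M3..M5: k=3: 0+420+4·12·7=756; k=4: 240+0+4·5·7=380 → min 380.
Length 4: M1..M4: k=1: 0+520+20·14·5=1920; k=2: 1120+240+20·4·5=1760; k=3: 2080+0+20·12·5=3280 → min 1760 | M2..M5: k=2: 0+380+14·4·7=772; k=3: 672+420+14·12·7=2268; k=4: 520+0+14·5·7=1010 → min 772.
Top-level splits: k=1: (M1..M1)·(M2..M5) → 0+772+20·14·7 = 2732; k=2: (M1..M2)·(M3..M5) → 1120+380+20·4·7 = 2060; k=3: (M1..M3)·(M4..M5) → 2080+420+20·12·7 = 4180; k=4: (M1..M4)·(M5..M5) → 1760+0+20·5·7 = 2460.
Best split is after M2, i.e. k = 2.

2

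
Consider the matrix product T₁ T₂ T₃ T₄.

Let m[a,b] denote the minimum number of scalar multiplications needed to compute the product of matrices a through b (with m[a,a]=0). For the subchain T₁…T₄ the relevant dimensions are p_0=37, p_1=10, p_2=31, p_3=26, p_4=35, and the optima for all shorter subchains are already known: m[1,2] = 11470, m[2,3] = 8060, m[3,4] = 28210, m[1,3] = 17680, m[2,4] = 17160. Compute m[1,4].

30110

m[1,4] = min over k∈[1,3] of m[1,k]+m[k+1,4]+p_{0}·p_k·p_{4}.
k=1: 0 + 17160 + 37·10·35 = 30110; k=2: 11470 + 28210 + 37·31·35 = 79825; k=3: 17680 + 0 + 37·26·35 = 51350.
Minimum: 30110 at k=1.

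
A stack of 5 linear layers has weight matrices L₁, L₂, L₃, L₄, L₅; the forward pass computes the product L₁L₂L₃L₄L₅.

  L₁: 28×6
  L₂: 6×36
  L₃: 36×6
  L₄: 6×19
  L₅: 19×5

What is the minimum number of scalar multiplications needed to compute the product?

2886

Adjacent pairs: L₁L₂ = 28·6·36 = 6048; L₂L₃ = 6·36·6 = 1296; L₃L₄ = 36·6·19 = 4104; L₄L₅ = 6·19·5 = 570.
Length 3: L₁..L₃: k=1: 0+1296+28·6·6=2304; k=2: 6048+0+28·36·6=12096 → min 2304 | L₂..L₄: k=2: 0+4104+6·36·19=8208; k=3: 1296+0+6·6·19=1980 → min 1980 | L₃..L₅: k=3: 0+570+36·6·5=1650; k=4: 4104+0+36·19·5=7524 → min 1650.
Length 4: L₁..L₄: k=1: 0+1980+28·6·19=5172; k=2: 6048+4104+28·36·19=29304; k=3: 2304+0+28·6·19=5496 → min 5172 | L₂..L₅: k=2: 0+1650+6·36·5=2730; k=3: 1296+570+6·6·5=2046; k=4: 1980+0+6·19·5=2550 → min 2046.
Length 5: L₁..L₅: k=1: 0+2046+28·6·5=2886; k=2: 6048+1650+28·36·5=12738; k=3: 2304+570+28·6·5=3714; k=4: 5172+0+28·19·5=7832 → min 2886.
Optimal order: (L₁((L₂L₃)(L₄L₅))) with cost 2886.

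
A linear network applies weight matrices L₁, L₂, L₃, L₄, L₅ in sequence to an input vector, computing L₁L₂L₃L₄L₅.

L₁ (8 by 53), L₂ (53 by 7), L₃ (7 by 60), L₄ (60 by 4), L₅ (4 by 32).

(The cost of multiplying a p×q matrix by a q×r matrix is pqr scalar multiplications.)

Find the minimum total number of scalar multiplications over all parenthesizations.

Adjacent pairs: L₁L₂ = 8·53·7 = 2968; L₂L₃ = 53·7·60 = 22260; L₃L₄ = 7·60·4 = 1680; L₄L₅ = 60·4·32 = 7680.
Length 3: L₁..L₃: k=1: 0+22260+8·53·60=47700; k=2: 2968+0+8·7·60=6328 → min 6328 | L₂..L₄: k=2: 0+1680+53·7·4=3164; k=3: 22260+0+53·60·4=34980 → min 3164 | L₃..L₅: k=3: 0+7680+7·60·32=21120; k=4: 1680+0+7·4·32=2576 → min 2576.
Length 4: L₁..L₄: k=1: 0+3164+8·53·4=4860; k=2: 2968+1680+8·7·4=4872; k=3: 6328+0+8·60·4=8248 → min 4860 | L₂..L₅: k=2: 0+2576+53·7·32=14448; k=3: 22260+7680+53·60·32=131700; k=4: 3164+0+53·4·32=9948 → min 9948.
Length 5: L₁..L₅: k=1: 0+9948+8·53·32=23516; k=2: 2968+2576+8·7·32=7336; k=3: 6328+7680+8·60·32=29368; k=4: 4860+0+8·4·32=5884 → min 5884.
Optimal order: ((L₁(L₂(L₃L₄)))L₅) with cost 5884.

5884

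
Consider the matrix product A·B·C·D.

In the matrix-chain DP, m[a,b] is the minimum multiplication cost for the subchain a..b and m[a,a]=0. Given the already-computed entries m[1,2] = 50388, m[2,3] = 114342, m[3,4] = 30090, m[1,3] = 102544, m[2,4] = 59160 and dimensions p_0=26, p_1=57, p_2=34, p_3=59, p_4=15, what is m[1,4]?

m[1,4] = min over k∈[1,3] of m[1,k]+m[k+1,4]+p_{0}·p_k·p_{4}.
k=1: 0 + 59160 + 26·57·15 = 81390; k=2: 50388 + 30090 + 26·34·15 = 93738; k=3: 102544 + 0 + 26·59·15 = 125554.
Minimum: 81390 at k=1.

81390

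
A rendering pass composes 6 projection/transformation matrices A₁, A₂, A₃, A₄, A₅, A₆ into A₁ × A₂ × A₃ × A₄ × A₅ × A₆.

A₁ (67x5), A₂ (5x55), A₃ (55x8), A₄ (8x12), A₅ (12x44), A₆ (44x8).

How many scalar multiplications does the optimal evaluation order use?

Adjacent pairs: A₁A₂ = 67·5·55 = 18425; A₂A₃ = 5·55·8 = 2200; A₃A₄ = 55·8·12 = 5280; A₄A₅ = 8·12·44 = 4224; A₅A₆ = 12·44·8 = 4224.
Length 3: A₁..A₃: k=1: 0+2200+67·5·8=4880; k=2: 18425+0+67·55·8=47905 → min 4880 | A₂..A₄: k=2: 0+5280+5·55·12=8580; k=3: 2200+0+5·8·12=2680 → min 2680 | A₃..A₅: k=3: 0+4224+55·8·44=23584; k=4: 5280+0+55·12·44=34320 → min 23584 | A₄..A₆: k=4: 0+4224+8·12·8=4992; k=5: 4224+0+8·44·8=7040 → min 4992.
Length 4: A₁..A₄: k=1: 0+2680+67·5·12=6700; k=2: 18425+5280+67·55·12=67925; k=3: 4880+0+67·8·12=11312 → min 6700 | A₂..A₅: k=2: 0+23584+5·55·44=35684; k=3: 2200+4224+5·8·44=8184; k=4: 2680+0+5·12·44=5320 → min 5320 | A₃..A₆: k=3: 0+4992+55·8·8=8512; k=4: 5280+4224+55·12·8=14784; k=5: 23584+0+55·44·8=42944 → min 8512.
Length 5: A₁..A₅: k=1: 0+5320+67·5·44=20060; k=2: 18425+23584+67·55·44=204149; k=3: 4880+4224+67·8·44=32688; k=4: 6700+0+67·12·44=42076 → min 20060 | A₂..A₆: k=2: 0+8512+5·55·8=10712; k=3: 2200+4992+5·8·8=7512; k=4: 2680+4224+5·12·8=7384; k=5: 5320+0+5·44·8=7080 → min 7080.
Length 6: A₁..A₆: k=1: 0+7080+67·5·8=9760; k=2: 18425+8512+67·55·8=56417; k=3: 4880+4992+67·8·8=14160; k=4: 6700+4224+67·12·8=17356; k=5: 20060+0+67·44·8=43644 → min 9760.
Optimal order: (A₁ × ((((A₂ × A₃) × A₄) × A₅) × A₆)) with cost 9760.

9760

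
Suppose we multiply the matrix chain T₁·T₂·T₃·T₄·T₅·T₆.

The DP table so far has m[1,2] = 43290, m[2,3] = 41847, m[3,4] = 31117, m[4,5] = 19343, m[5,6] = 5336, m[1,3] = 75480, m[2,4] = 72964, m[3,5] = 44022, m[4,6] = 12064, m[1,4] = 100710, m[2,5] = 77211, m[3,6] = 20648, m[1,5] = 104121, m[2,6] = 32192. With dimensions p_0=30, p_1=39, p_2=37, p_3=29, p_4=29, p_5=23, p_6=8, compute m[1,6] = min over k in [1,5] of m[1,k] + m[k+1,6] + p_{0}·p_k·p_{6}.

m[1,6] = min over k∈[1,5] of m[1,k]+m[k+1,6]+p_{0}·p_k·p_{6}.
k=1: 0 + 32192 + 30·39·8 = 41552; k=2: 43290 + 20648 + 30·37·8 = 72818; k=3: 75480 + 12064 + 30·29·8 = 94504; k=4: 100710 + 5336 + 30·29·8 = 113006; k=5: 104121 + 0 + 30·23·8 = 109641.
Minimum: 41552 at k=1.

41552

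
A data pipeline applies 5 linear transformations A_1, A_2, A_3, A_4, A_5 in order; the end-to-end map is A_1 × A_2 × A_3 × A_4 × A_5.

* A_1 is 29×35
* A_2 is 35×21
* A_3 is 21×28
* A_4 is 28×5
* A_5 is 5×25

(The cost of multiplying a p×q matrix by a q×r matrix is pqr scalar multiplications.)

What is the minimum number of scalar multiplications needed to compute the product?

15315

Adjacent pairs: A_1A_2 = 29·35·21 = 21315; A_2A_3 = 35·21·28 = 20580; A_3A_4 = 21·28·5 = 2940; A_4A_5 = 28·5·25 = 3500.
Length 3: A_1..A_3: k=1: 0+20580+29·35·28=49000; k=2: 21315+0+29·21·28=38367 → min 38367 | A_2..A_4: k=2: 0+2940+35·21·5=6615; k=3: 20580+0+35·28·5=25480 → min 6615 | A_3..A_5: k=3: 0+3500+21·28·25=18200; k=4: 2940+0+21·5·25=5565 → min 5565.
Length 4: A_1..A_4: k=1: 0+6615+29·35·5=11690; k=2: 21315+2940+29·21·5=27300; k=3: 38367+0+29·28·5=42427 → min 11690 | A_2..A_5: k=2: 0+5565+35·21·25=23940; k=3: 20580+3500+35·28·25=48580; k=4: 6615+0+35·5·25=10990 → min 10990.
Length 5: A_1..A_5: k=1: 0+10990+29·35·25=36365; k=2: 21315+5565+29·21·25=42105; k=3: 38367+3500+29·28·25=62167; k=4: 11690+0+29·5·25=15315 → min 15315.
Optimal order: ((A_1 × (A_2 × (A_3 × A_4))) × A_5) with cost 15315.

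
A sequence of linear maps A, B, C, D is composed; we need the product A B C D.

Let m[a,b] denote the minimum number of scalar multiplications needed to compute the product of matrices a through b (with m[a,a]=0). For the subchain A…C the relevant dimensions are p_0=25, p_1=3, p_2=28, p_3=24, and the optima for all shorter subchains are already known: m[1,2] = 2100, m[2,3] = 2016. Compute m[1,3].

m[1,3] = min over k∈[1,2] of m[1,k]+m[k+1,3]+p_{0}·p_k·p_{3}.
k=1: 0 + 2016 + 25·3·24 = 3816; k=2: 2100 + 0 + 25·28·24 = 18900.
Minimum: 3816 at k=1.

3816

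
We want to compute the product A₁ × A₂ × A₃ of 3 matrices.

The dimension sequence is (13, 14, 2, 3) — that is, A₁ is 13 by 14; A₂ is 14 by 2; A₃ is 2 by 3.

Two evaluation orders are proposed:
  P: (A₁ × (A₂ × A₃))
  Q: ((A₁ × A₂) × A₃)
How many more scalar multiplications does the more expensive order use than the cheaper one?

Order P = (A₁ × (A₂ × A₃)): (A₂ × A₃): 14×2 by 2×3 → 14×3, cost 14·2·3 = 84; (A₁ × (A₂ × A₃)): 13×14 by 14×3 → 13×3, cost 13·14·3 = 546; cumulative 630. Total 630.
Order Q = ((A₁ × A₂) × A₃): (A₁ × A₂): 13×14 by 14×2 → 13×2, cost 13·14·2 = 364; ((A₁ × A₂) × A₃): 13×2 by 2×3 → 13×3, cost 13·2·3 = 78; cumulative 442. Total 442.
Difference: |630 − 442| = 188.

188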